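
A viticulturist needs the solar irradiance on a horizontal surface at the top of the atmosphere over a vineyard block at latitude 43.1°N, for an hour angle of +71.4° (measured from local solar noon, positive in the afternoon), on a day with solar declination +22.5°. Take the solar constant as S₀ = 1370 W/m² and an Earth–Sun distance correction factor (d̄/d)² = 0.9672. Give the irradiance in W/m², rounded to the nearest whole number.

632 W/m²

cos θ_z = sin(43.1°) sin(22.5°) + cos(43.1°) cos(22.5°) cos(71.40°) = 0.2615 + 0.2152 = 0.4767.
Top-of-atmosphere irradiance = S₀ (d̄/d)² cos θ_z = 1370 × 0.9672 × 0.4767 = 631.66 W/m².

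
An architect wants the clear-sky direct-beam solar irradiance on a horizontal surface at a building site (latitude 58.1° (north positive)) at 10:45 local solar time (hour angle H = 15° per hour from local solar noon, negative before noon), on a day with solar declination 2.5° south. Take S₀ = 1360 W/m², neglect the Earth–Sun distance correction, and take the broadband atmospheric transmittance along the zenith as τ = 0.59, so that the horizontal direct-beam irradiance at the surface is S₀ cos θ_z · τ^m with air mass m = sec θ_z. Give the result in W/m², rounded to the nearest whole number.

201 W/m²

Hour angle H = 15° × (10.75 − 12) = -18.75°.
With φ = 58.1°, δ = -2.5°, H = -18.75°: sin φ sin δ = -0.0370, cos φ cos δ cos H = 0.4999, so cos θ_z = 0.4629.
Air mass m = 1/cos θ_z = 1/0.4629 = 2.160; τ^m = 0.59^2.160 = 0.3199.
Surface direct beam = 1360 × 0.4629 × 0.3199 = 201.39 W/m².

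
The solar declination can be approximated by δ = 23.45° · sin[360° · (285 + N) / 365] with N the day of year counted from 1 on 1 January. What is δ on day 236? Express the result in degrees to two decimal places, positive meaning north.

+10.33°

360 × (285 + 236) / 365 = 513.863°; sin(513.863°) = 0.4405.
δ = 23.45 × 0.4405 = 10.330° ≈ +10.33°.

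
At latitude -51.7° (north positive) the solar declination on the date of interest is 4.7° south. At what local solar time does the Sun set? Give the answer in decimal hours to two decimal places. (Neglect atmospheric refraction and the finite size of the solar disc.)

−tan φ tan δ = −(-1.2662)(-0.0822) = -0.1041; H_s = arccos(-0.1041) = 95.98°.
Sunset is at 12 + H_s/15 = 12 + 6.399 = 18.399 h local solar time.

18.40 h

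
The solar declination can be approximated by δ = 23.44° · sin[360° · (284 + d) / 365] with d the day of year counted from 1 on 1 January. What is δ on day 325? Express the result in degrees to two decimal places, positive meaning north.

-20.43°

360 × (284 + 325) / 365 = 600.658°; sin(600.658°) = -0.8717.
δ = 23.44 × -0.8717 = -20.433° ≈ -20.43°.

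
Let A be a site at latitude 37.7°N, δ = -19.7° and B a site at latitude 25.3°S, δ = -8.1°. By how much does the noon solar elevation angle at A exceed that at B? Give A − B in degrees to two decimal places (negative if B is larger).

A: 90° − |37.7 − (-19.7)| = 32.60°.
B: 90° − |-25.3 − (-8.1)| = 72.80°.
A − B = 32.60 − 72.80 = -40.20°.

-40.20°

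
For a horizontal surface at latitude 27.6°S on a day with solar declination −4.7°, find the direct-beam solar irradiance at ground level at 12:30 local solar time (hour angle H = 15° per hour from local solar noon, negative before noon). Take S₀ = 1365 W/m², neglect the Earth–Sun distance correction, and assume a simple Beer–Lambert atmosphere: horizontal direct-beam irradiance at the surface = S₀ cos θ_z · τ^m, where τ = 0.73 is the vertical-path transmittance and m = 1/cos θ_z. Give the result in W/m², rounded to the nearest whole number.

884 W/m²

Hour angle H = 15° × (12.5 − 12) = 7.50°.
With φ = -27.6°, δ = -4.7°, H = 7.50°: sin φ sin δ = 0.0380, cos φ cos δ cos H = 0.8757, so cos θ_z = 0.9137.
Air mass m = 1/cos θ_z = 1/0.9137 = 1.094; τ^m = 0.73^1.094 = 0.7087.
Surface direct beam = 1365 × 0.9137 × 0.7087 = 883.89 W/m².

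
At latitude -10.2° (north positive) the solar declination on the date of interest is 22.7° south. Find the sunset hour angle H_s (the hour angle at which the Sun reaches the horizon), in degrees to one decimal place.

The sunset hour angle satisfies cos H_s = −tan φ tan δ = -0.0753, giving H_s = 94.32°.

94.3°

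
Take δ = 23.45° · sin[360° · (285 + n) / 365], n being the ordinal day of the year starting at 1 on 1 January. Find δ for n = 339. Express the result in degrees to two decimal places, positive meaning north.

360 × (285 + 339) / 365 = 615.452°; sin(615.452°) = -0.9679.
δ = 23.45 × -0.9679 = -22.697° ≈ -22.70°.

-22.70°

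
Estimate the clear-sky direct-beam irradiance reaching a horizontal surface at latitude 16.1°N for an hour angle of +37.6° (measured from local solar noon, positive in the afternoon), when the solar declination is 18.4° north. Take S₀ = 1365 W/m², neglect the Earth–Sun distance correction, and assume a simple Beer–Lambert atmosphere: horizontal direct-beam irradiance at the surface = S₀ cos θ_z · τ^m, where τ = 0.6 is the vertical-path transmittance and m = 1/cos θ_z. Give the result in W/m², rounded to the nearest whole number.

cos θ_z = sin φ sin δ + cos φ cos δ cos H = (0.2773)(0.3156) + (0.9608)(0.9489)(0.7923) = 0.8099.
Air mass m = 1/cos θ_z = 1/0.8099 = 1.235; τ^m = 0.6^1.235 = 0.5321.
Surface direct beam = 1365 × 0.8099 × 0.5321 = 588.24 W/m².

588 W/m²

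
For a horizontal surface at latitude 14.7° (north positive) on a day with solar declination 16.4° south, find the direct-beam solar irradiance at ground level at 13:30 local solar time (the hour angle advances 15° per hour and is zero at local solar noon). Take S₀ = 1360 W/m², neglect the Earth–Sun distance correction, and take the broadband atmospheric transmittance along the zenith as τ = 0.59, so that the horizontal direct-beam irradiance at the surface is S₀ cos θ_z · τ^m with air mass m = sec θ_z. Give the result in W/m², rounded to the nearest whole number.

546 W/m²

Hour angle H = 15° × (13.5 − 12) = 22.50°.
cos θ_z = sin φ sin δ + cos φ cos δ cos H = (0.2538)(-0.2823) + (0.9673)(0.9593)(0.9239) = 0.7857.
Air mass m = 1/cos θ_z = 1/0.7857 = 1.273; τ^m = 0.59^1.273 = 0.5109.
Surface direct beam = 1360 × 0.7857 × 0.5109 = 545.92 W/m².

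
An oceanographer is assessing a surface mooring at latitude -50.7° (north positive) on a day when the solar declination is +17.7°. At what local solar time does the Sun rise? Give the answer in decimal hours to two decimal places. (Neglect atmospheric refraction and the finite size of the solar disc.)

7.53 h

cos H_s = −tan(-50.7°) · tan(17.7°) = 0.3899, so H_s = arccos(0.3899) = 67.05°.
Sunrise is at 12 − H_s/15 = 12 − 4.470 = 7.530 h local solar time.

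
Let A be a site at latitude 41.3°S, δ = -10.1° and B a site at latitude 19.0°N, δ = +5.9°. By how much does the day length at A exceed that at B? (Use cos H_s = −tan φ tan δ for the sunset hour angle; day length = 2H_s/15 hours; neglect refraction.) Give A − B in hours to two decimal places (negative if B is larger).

+0.93 h

A: H_s = arccos(−tan -41.3° · tan -10.1°) = 99.00°, so 2H_s/15 = 13.2000 h.
B: H_s = arccos(−tan 19.0° · tan 5.9°) = 92.04°, so 2H_s/15 = 12.2720 h.
A − B = 13.2000 − 12.2720 = 0.9280 h.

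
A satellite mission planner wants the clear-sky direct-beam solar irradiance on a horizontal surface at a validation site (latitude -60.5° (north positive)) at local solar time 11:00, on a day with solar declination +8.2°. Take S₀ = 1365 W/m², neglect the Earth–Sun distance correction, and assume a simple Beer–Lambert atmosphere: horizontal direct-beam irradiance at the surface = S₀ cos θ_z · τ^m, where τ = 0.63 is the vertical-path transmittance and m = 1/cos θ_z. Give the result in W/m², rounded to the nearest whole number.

125 W/m²

Hour angle H = 15° × (11 − 12) = -15.00°.
cos θ_z = sin φ sin δ + cos φ cos δ cos H = (-0.8704)(0.1426) + (0.4924)(0.9898)(0.9659) = 0.3466.
Air mass m = 1/cos θ_z = 1/0.3466 = 2.885; τ^m = 0.63^2.885 = 0.2637.
Surface direct beam = 1365 × 0.3466 × 0.2637 = 124.76 W/m².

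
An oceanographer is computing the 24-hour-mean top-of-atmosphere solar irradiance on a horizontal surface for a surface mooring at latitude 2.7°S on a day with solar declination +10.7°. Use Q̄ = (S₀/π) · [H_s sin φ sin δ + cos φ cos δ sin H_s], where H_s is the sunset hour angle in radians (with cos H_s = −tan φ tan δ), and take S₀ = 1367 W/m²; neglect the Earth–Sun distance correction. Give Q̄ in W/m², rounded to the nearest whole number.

421 W/m²

cos H_s = −tan(-2.7°) · tan(10.7°) = 0.0089, so H_s = arccos(0.0089) = 89.49°. In radians, H_s = 1.5619.
H_s sin φ sin δ = 1.5619 × -0.0471 × 0.1857 = -0.0137.
cos φ cos δ sin H_s = 0.9989 × 0.9826 × 1.0000 = 0.9815.
Q̄ = (1367/π) × (-0.0137 + 0.9815) = 435.13 × 0.9678 = 421.12 W/m².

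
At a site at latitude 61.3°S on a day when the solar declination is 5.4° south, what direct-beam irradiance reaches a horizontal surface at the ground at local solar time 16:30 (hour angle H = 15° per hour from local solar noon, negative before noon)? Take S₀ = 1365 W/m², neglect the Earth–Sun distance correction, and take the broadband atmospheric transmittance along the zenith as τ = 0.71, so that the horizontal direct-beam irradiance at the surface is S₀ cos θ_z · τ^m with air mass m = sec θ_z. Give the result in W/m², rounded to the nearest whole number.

100 W/m²

Hour angle H = 15° × (16.5 − 12) = 67.50°.
cos θ_z = sin(-61.3°) sin(-5.4°) + cos(-61.3°) cos(-5.4°) cos(67.50°) = 0.0825 + 0.1830 = 0.2655.
Air mass m = 1/cos θ_z = 1/0.2655 = 3.766; τ^m = 0.71^3.766 = 0.2753.
Surface direct beam = 1365 × 0.2655 × 0.2753 = 99.77 W/m².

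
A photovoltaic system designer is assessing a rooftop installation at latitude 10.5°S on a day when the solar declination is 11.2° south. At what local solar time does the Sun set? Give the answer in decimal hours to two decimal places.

18.14 h

−tan φ tan δ = −(-0.1853)(-0.1980) = -0.0367; H_s = arccos(-0.0367) = 92.10°.
Sunset is at 12 + H_s/15 = 12 + 6.140 = 18.140 h local solar time.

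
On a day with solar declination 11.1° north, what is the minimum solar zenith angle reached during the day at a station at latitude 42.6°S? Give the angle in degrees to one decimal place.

53.7°

At local solar noon the hour angle is zero, so the zenith angle is |φ − δ| = |-42.6° − (11.1°)| = 53.7°.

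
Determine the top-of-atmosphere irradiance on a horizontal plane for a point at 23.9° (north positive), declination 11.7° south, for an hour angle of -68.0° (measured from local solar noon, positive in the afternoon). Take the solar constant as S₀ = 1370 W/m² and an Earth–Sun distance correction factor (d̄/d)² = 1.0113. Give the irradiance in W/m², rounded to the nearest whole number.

351 W/m²

With φ = 23.9°, δ = -11.7°, H = -68.00°: sin φ sin δ = -0.0822, cos φ cos δ cos H = 0.3354, so cos θ_z = 0.2532.
Top-of-atmosphere irradiance = S₀ (d̄/d)² cos θ_z = 1370 × 1.0113 × 0.2532 = 350.80 W/m².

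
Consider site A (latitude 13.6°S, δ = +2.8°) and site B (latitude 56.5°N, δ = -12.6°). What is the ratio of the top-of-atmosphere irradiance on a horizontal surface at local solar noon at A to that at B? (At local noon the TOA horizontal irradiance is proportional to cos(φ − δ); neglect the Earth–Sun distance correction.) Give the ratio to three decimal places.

A: cos θ_z = cos(-13.6° − (2.8°)) = 0.9593.
B: cos θ_z = cos(56.5° − (-12.6°)) = 0.3567.
Ratio A/B = 0.9593 / 0.3567 = 2.6894.

2.689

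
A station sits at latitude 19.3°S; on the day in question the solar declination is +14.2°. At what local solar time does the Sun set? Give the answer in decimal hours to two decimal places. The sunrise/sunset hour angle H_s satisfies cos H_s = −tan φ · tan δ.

17.66 h

The sunset hour angle satisfies cos H_s = −tan φ tan δ = 0.0886, giving H_s = 84.92°.
Sunset is at 12 + H_s/15 = 12 + 5.661 = 17.661 h local solar time.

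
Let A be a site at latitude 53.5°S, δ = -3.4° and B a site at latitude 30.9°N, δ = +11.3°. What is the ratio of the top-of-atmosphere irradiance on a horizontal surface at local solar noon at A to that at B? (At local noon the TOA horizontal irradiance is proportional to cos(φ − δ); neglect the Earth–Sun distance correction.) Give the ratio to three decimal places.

0.681

A: cos θ_z = cos(-53.5° − (-3.4°)) = 0.6414.
B: cos θ_z = cos(30.9° − (11.3°)) = 0.9421.
Ratio A/B = 0.6414 / 0.9421 = 0.6808.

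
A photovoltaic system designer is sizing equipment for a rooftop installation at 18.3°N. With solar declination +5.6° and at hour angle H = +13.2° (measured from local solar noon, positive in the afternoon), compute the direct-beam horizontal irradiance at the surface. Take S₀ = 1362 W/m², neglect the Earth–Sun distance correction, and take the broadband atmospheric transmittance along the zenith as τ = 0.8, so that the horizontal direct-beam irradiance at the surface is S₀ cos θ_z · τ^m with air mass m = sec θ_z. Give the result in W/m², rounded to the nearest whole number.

1024 W/m²

cos θ_z = sin φ sin δ + cos φ cos δ cos H = (0.3140)(0.0976) + (0.9494)(0.9952)(0.9736) = 0.9505.
Air mass m = 1/cos θ_z = 1/0.9505 = 1.052; τ^m = 0.8^1.052 = 0.7908.
Surface direct beam = 1362 × 0.9505 × 0.7908 = 1023.75 W/m².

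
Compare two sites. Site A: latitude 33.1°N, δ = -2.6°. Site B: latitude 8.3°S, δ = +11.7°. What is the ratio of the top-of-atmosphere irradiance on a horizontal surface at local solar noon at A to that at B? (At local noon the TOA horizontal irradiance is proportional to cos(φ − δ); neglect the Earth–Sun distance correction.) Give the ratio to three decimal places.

0.864

A: cos θ_z = cos(33.1° − (-2.6°)) = 0.8121.
B: cos θ_z = cos(-8.3° − (11.7°)) = 0.9397.
Ratio A/B = 0.8121 / 0.9397 = 0.8642.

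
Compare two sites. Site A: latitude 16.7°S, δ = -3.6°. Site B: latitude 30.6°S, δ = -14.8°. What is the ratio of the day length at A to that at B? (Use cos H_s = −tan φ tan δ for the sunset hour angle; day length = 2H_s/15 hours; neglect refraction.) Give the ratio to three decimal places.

0.920

A: H_s = arccos(−tan -16.7° · tan -3.6°) = 91.08°, so 2H_s/15 = 12.1440 h.
B: H_s = arccos(−tan -30.6° · tan -14.8°) = 98.99°, so 2H_s/15 = 13.1987 h.
Ratio A/B = 12.1440 / 13.1987 = 0.9201.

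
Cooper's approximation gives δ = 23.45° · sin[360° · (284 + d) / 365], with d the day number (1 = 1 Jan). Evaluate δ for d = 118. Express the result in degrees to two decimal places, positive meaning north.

360 × (284 + 118) / 365 = 396.493°; sin(396.493°) = 0.5947.
δ = 23.45 × 0.5947 = 13.946° ≈ +13.95°.

+13.95°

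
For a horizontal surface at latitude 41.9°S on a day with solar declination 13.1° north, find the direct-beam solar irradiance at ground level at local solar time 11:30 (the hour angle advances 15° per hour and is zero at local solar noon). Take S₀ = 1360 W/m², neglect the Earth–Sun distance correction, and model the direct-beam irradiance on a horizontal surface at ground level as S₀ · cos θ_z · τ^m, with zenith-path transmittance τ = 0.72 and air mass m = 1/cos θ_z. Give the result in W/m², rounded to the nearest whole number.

Hour angle H = 15° × (11.5 − 12) = -7.50°.
cos θ_z = sin φ sin δ + cos φ cos δ cos H = (-0.6678)(0.2267) + (0.7443)(0.9740)(0.9914) = 0.5673.
Air mass m = 1/cos θ_z = 1/0.5673 = 1.763; τ^m = 0.72^1.763 = 0.5604.
Surface direct beam = 1360 × 0.5673 × 0.5604 = 432.36 W/m².

432 W/m²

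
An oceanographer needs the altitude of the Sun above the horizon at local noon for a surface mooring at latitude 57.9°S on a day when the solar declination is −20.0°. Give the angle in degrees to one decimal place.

52.1°

At local solar noon the hour angle is zero, so the elevation is 90° − |φ − δ| = 90° − |-57.9° − (-20.0°)| = 90° − 37.9° = 52.1°.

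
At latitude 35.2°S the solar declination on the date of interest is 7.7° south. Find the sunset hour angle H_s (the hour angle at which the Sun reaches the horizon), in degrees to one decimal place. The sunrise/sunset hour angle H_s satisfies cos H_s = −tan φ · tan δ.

The sunset hour angle satisfies cos H_s = −tan φ tan δ = -0.0954, giving H_s = 95.47°.

95.5°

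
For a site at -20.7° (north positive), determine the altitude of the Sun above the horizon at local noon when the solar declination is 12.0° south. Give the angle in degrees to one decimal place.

81.3°

At local solar noon the hour angle is zero, so the elevation is 90° − |φ − δ| = 90° − |-20.7° − (-12.0°)| = 90° − 8.7° = 81.3°.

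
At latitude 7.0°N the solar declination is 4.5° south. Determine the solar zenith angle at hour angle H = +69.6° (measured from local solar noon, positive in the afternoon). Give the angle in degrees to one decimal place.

70.4°

cos θ_z = sin(7.0°) sin(-4.5°) + cos(7.0°) cos(-4.5°) cos(69.60°) = -0.0096 + 0.3449 = 0.3353.
θ_z = arccos(0.3353) = 70.41°.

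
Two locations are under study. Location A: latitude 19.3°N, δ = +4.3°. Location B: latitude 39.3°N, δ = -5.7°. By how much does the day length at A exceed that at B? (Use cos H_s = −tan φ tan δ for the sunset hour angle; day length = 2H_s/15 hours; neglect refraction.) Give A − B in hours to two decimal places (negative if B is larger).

+0.83 h

A: H_s = arccos(−tan 19.3° · tan 4.3°) = 91.51°, so 2H_s/15 = 12.2013 h.
B: H_s = arccos(−tan 39.3° · tan -5.7°) = 85.31°, so 2H_s/15 = 11.3747 h.
A − B = 12.2013 − 11.3747 = 0.8266 h.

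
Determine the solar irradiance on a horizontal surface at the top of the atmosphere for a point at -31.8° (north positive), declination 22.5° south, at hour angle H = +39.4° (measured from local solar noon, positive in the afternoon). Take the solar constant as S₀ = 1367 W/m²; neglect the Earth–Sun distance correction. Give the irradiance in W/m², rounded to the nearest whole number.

1105 W/m²

With φ = -31.8°, δ = -22.5°, H = 39.40°: sin φ sin δ = 0.2017, cos φ cos δ cos H = 0.6067, so cos θ_z = 0.8084.
Top-of-atmosphere irradiance = S₀ cos θ_z = 1367 × 0.8084 = 1105.08 W/m².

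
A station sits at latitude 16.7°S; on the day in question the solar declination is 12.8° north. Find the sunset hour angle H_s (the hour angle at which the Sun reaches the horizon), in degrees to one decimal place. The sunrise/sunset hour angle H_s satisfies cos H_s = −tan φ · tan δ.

86.1°

cos H_s = −tan(-16.7°) · tan(12.8°) = 0.0682, so H_s = arccos(0.0682) = 86.09°.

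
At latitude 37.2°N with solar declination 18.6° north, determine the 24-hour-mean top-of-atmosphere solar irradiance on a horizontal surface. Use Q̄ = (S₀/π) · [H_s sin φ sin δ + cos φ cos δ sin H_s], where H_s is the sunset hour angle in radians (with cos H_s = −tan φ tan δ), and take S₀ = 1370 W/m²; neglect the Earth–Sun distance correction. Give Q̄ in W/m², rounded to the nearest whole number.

472 W/m²

cos H_s = −tan(37.2°) · tan(18.6°) = -0.2554, so H_s = arccos(-0.2554) = 104.80°. In radians, H_s = 1.8291.
H_s sin φ sin δ = 1.8291 × 0.6046 × 0.3190 = 0.3528.
cos φ cos δ sin H_s = 0.7965 × 0.9478 × 0.9668 = 0.7299.
Q̄ = (1370/π) × (0.3528 + 0.7299) = 436.08 × 1.0827 = 472.14 W/m².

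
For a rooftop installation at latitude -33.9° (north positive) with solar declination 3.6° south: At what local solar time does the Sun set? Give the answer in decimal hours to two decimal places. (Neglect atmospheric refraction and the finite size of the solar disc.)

18.16 h

The sunset hour angle satisfies cos H_s = −tan φ tan δ = -0.0423, giving H_s = 92.42°.
Sunset is at 12 + H_s/15 = 12 + 6.161 = 18.161 h local solar time.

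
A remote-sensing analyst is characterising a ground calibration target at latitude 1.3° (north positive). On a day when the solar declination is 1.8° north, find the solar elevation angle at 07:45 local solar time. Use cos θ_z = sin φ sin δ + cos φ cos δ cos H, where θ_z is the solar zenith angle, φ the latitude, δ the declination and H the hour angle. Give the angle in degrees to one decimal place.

Hour angle H = 15° × (7.75 − 12) = -63.75°.
With φ = 1.3°, δ = 1.8°, H = -63.75°: sin φ sin δ = 0.0007, cos φ cos δ cos H = 0.4420, so cos θ_z = 0.4427.
θ_z = arccos(0.4427) = 63.72°, so the elevation is 90° − 63.72° = 26.28°.

26.3°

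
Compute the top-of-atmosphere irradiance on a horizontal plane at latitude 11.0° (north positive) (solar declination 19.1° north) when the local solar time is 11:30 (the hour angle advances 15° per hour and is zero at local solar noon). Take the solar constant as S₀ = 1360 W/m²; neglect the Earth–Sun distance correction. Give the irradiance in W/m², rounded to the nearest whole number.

Hour angle H = 15° × (11.5 − 12) = -7.50°.
cos θ_z = sin(11.0°) sin(19.1°) + cos(11.0°) cos(19.1°) cos(-7.50°) = 0.0624 + 0.9197 = 0.9821.
Top-of-atmosphere irradiance = S₀ cos θ_z = 1360 × 0.9821 = 1335.66 W/m².

1336 W/m²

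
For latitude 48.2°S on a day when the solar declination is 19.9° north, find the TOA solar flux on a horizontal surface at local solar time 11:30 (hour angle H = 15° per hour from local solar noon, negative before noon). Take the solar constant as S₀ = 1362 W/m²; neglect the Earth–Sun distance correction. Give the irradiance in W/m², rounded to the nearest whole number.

Hour angle H = 15° × (11.5 − 12) = -7.50°.
With φ = -48.2°, δ = 19.9°, H = -7.50°: sin φ sin δ = -0.2537, cos φ cos δ cos H = 0.6214, so cos θ_z = 0.3677.
Top-of-atmosphere irradiance = S₀ cos θ_z = 1362 × 0.3677 = 500.81 W/m².

501 W/m²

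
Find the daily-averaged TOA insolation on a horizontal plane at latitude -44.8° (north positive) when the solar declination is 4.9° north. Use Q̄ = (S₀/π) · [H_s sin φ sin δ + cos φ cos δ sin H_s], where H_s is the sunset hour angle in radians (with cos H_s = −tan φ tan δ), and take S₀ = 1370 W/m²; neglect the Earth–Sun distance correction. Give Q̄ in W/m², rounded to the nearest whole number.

268 W/m²

cos H_s = −tan(-44.8°) · tan(4.9°) = 0.0851, so H_s = arccos(0.0851) = 85.12°. In radians, H_s = 1.4856.
H_s sin φ sin δ = 1.4856 × -0.7046 × 0.0854 = -0.0894.
cos φ cos δ sin H_s = 0.7096 × 0.9963 × 0.9964 = 0.7044.
Q̄ = (1370/π) × (-0.0894 + 0.7044) = 436.08 × 0.6150 = 268.19 W/m².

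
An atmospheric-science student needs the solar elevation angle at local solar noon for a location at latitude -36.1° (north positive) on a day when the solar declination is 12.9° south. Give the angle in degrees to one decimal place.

66.8°

At local solar noon the hour angle is zero, so the elevation is 90° − |φ − δ| = 90° − |-36.1° − (-12.9°)| = 90° − 23.2° = 66.8°.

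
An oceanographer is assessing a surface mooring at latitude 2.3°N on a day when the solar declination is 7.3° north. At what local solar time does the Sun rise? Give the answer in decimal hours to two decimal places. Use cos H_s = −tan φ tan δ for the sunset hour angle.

5.98 h

−tan φ tan δ = −(0.0402)(0.1281) = -0.0051; H_s = arccos(-0.0051) = 90.29°.
Sunrise is at 12 − H_s/15 = 12 − 6.019 = 5.981 h local solar time.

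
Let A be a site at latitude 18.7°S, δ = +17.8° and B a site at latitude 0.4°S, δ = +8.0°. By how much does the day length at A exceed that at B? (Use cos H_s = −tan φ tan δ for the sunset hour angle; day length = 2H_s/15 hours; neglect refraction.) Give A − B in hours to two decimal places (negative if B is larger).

A: H_s = arccos(−tan -18.7° · tan 17.8°) = 83.76°, so 2H_s/15 = 11.1680 h.
B: H_s = arccos(−tan -0.4° · tan 8.0°) = 89.94°, so 2H_s/15 = 11.9920 h.
A − B = 11.1680 − 11.9920 = -0.8240 h.

-0.82 h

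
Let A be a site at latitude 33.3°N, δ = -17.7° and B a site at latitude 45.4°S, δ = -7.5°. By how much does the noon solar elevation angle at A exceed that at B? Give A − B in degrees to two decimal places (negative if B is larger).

A: 90° − |33.3 − (-17.7)| = 39.00°.
B: 90° − |-45.4 − (-7.5)| = 52.10°.
A − B = 39.00 − 52.10 = -13.10°.

-13.10°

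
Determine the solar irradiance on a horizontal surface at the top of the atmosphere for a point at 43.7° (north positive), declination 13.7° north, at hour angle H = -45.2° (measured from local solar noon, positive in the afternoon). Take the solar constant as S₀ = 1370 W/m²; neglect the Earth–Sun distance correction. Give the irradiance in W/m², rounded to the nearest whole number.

902 W/m²

With φ = 43.7°, δ = 13.7°, H = -45.20°: sin φ sin δ = 0.1636, cos φ cos δ cos H = 0.4949, so cos θ_z = 0.6585.
Top-of-atmosphere irradiance = S₀ cos θ_z = 1370 × 0.6585 = 902.14 W/m².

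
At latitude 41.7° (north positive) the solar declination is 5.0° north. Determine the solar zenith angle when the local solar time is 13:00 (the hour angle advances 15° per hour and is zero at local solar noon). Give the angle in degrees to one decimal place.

Hour angle H = 15° × (13 − 12) = 15.00°.
With φ = 41.7°, δ = 5.0°, H = 15.00°: sin φ sin δ = 0.0580, cos φ cos δ cos H = 0.7185, so cos θ_z = 0.7765.
θ_z = arccos(0.7765) = 39.06°.

39.1°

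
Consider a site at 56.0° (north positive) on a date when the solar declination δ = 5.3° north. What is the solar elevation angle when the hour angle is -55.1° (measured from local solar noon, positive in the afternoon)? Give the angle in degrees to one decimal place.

23.3°

With φ = 56.0°, δ = 5.3°, H = -55.10°: sin φ sin δ = 0.0766, cos φ cos δ cos H = 0.3186, so cos θ_z = 0.3952.
θ_z = arccos(0.3952) = 66.72°, so the elevation is 90° − 66.72° = 23.28°.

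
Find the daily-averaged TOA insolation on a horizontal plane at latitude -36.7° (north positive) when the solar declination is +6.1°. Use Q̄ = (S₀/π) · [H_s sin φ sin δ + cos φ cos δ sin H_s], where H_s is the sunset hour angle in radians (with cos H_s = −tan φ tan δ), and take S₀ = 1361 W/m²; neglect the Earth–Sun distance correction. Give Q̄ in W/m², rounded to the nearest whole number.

303 W/m²

The sunset hour angle satisfies cos H_s = −tan φ tan δ = 0.0797, giving H_s = 85.43°. In radians, H_s = 1.4910.
H_s sin φ sin δ = 1.4910 × -0.5976 × 0.1063 = -0.0947.
cos φ cos δ sin H_s = 0.8018 × 0.9943 × 0.9968 = 0.7947.
Q̄ = (1361/π) × (-0.0947 + 0.7947) = 433.22 × 0.7000 = 303.25 W/m².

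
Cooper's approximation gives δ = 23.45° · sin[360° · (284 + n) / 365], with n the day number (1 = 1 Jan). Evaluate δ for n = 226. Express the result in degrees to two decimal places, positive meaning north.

+14.11°

360 × (284 + 226) / 365 = 503.014°; sin(503.014°) = 0.6016.
δ = 23.45 × 0.6016 = 14.108° ≈ +14.11°.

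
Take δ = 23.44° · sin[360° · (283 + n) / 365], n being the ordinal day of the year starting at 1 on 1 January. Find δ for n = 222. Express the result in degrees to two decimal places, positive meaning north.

360 × (283 + 222) / 365 = 498.082°; sin(498.082°) = 0.6681.
δ = 23.44 × 0.6681 = 15.660° ≈ +15.66°.

+15.66°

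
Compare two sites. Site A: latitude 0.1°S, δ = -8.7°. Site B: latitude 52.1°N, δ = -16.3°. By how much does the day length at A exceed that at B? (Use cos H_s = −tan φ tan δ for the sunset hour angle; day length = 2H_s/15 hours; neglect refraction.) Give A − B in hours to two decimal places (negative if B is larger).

A: H_s = arccos(−tan -0.1° · tan -8.7°) = 90.02°, so 2H_s/15 = 12.0027 h.
B: H_s = arccos(−tan 52.1° · tan -16.3°) = 67.94°, so 2H_s/15 = 9.0587 h.
A − B = 12.0027 − 9.0587 = 2.9440 h.

+2.94 h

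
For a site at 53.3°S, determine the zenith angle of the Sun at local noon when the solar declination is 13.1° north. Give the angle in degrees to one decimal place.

At local solar noon the hour angle is zero, so the zenith angle is |φ − δ| = |-53.3° − (13.1°)| = 66.4°.

66.4°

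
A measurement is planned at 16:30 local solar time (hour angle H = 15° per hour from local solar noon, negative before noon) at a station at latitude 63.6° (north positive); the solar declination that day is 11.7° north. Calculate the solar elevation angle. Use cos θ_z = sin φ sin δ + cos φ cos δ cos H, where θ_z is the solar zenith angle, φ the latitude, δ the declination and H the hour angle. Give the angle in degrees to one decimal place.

Hour angle H = 15° × (16.5 − 12) = 67.50°.
With φ = 63.6°, δ = 11.7°, H = 67.50°: sin φ sin δ = 0.1816, cos φ cos δ cos H = 0.1666, so cos θ_z = 0.3482.
θ_z = arccos(0.3482) = 69.62°, so the elevation is 90° − 69.62° = 20.38°.

20.4°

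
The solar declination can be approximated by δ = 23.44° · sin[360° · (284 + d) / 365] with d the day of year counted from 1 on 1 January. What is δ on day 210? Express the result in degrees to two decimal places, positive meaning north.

360 × (284 + 210) / 365 = 487.233°; sin(487.233°) = 0.7962.
δ = 23.44 × 0.7962 = 18.663° ≈ +18.66°.

+18.66°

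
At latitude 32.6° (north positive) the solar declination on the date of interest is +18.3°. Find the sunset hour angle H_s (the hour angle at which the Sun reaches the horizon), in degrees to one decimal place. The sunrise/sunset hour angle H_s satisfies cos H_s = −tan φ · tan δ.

102.2°

−tan φ tan δ = −(0.6395)(0.3307) = -0.2115; H_s = arccos(-0.2115) = 102.21°.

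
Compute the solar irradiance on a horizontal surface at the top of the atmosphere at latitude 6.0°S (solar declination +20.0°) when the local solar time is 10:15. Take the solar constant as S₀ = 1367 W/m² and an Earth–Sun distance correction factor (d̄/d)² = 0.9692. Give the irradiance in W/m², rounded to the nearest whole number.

1063 W/m²

Hour angle H = 15° × (10.25 − 12) = -26.25°.
cos θ_z = sin(-6.0°) sin(20.0°) + cos(-6.0°) cos(20.0°) cos(-26.25°) = -0.0358 + 0.8382 = 0.8024.
Top-of-atmosphere irradiance = S₀ (d̄/d)² cos θ_z = 1367 × 0.9692 × 0.8024 = 1063.10 W/m².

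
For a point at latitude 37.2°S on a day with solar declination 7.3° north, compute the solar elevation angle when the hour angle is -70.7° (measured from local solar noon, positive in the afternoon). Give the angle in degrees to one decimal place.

10.6°

cos θ_z = sin φ sin δ + cos φ cos δ cos H = (-0.6046)(0.1271) + (0.7965)(0.9919)(0.3305) = 0.1843.
θ_z = arccos(0.1843) = 79.38°, so the elevation is 90° − 79.38° = 10.62°.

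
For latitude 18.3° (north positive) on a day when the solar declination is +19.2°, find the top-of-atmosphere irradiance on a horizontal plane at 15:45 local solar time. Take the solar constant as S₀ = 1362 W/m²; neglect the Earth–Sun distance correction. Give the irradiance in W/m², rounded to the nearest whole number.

819 W/m²

Hour angle H = 15° × (15.75 − 12) = 56.25°.
With φ = 18.3°, δ = 19.2°, H = 56.25°: sin φ sin δ = 0.1033, cos φ cos δ cos H = 0.4981, so cos θ_z = 0.6014.
Top-of-atmosphere irradiance = S₀ cos θ_z = 1362 × 0.6014 = 819.11 W/m².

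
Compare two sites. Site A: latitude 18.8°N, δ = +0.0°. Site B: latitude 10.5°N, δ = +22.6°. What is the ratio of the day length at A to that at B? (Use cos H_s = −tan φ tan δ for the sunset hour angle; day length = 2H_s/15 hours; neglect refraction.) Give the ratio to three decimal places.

0.953

A: H_s = arccos(−tan 18.8° · tan 0.0°) = 90.00°, so 2H_s/15 = 12.0000 h.
B: H_s = arccos(−tan 10.5° · tan 22.6°) = 94.42°, so 2H_s/15 = 12.5893 h.
Ratio A/B = 12.0000 / 12.5893 = 0.9532.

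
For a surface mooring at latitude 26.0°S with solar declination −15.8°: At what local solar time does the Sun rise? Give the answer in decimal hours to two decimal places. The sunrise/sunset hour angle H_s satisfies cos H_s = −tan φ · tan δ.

5.47 h

cos H_s = −tan(-26.0°) · tan(-15.8°) = -0.1380, so H_s = arccos(-0.1380) = 97.93°.
Sunrise is at 12 − H_s/15 = 12 − 6.529 = 5.471 h local solar time.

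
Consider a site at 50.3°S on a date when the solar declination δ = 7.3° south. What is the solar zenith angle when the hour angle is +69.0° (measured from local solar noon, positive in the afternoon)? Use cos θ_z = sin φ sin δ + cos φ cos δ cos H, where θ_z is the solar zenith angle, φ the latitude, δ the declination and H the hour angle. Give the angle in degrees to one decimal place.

cos θ_z = sin(-50.3°) sin(-7.3°) + cos(-50.3°) cos(-7.3°) cos(69.00°) = 0.0978 + 0.2271 = 0.3249.
θ_z = arccos(0.3249) = 71.04°.

71.0°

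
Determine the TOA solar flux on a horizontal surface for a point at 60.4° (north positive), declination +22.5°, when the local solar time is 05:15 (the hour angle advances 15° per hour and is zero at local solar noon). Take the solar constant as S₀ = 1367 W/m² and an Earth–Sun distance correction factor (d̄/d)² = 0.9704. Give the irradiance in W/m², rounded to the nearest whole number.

323 W/m²

Hour angle H = 15° × (5.25 − 12) = -101.25°.
cos θ_z = sin φ sin δ + cos φ cos δ cos H = (0.8695)(0.3827) + (0.4939)(0.9239)(-0.1951) = 0.2437.
Top-of-atmosphere irradiance = S₀ (d̄/d)² cos θ_z = 1367 × 0.9704 × 0.2437 = 323.28 W/m².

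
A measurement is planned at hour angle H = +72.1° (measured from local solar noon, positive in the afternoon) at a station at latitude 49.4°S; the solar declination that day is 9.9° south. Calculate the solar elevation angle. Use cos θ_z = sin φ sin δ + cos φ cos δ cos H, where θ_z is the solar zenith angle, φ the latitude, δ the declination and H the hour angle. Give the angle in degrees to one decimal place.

cos θ_z = sin φ sin δ + cos φ cos δ cos H = (-0.7593)(-0.1719) + (0.6508)(0.9851)(0.3074) = 0.3276.
θ_z = arccos(0.3276) = 70.88°, so the elevation is 90° − 70.88° = 19.12°.

19.1°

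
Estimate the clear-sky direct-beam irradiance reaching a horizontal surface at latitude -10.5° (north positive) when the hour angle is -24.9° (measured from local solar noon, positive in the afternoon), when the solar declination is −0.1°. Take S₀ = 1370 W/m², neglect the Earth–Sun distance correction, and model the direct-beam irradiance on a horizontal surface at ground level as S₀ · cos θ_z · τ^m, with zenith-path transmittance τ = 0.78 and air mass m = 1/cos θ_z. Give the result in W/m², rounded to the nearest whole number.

925 W/m²

With φ = -10.5°, δ = -0.1°, H = -24.90°: sin φ sin δ = 0.0003, cos φ cos δ cos H = 0.8919, so cos θ_z = 0.8922.
Air mass m = 1/cos θ_z = 1/0.8922 = 1.121; τ^m = 0.78^1.121 = 0.7569.
Surface direct beam = 1370 × 0.8922 × 0.7569 = 925.17 W/m².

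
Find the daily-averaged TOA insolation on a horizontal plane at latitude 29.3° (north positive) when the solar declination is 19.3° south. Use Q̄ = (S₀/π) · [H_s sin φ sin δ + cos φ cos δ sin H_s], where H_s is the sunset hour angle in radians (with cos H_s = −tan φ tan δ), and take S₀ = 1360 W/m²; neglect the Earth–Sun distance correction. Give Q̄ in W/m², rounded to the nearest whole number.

−tan φ tan δ = −(0.5612)(-0.3502) = 0.1965; H_s = arccos(0.1965) = 78.67°. In radians, H_s = 1.3731.
H_s sin φ sin δ = 1.3731 × 0.4894 × -0.3305 = -0.2221.
cos φ cos δ sin H_s = 0.8721 × 0.9438 × 0.9805 = 0.8070.
Q̄ = (1360/π) × (-0.2221 + 0.8070) = 432.90 × 0.5849 = 253.20 W/m².

253 W/m²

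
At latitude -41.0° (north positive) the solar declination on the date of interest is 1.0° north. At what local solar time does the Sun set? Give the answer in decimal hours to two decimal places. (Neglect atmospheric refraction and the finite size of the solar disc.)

cos H_s = −tan(-41.0°) · tan(1.0°) = 0.0152, so H_s = arccos(0.0152) = 89.13°.
Sunset is at 12 + H_s/15 = 12 + 5.942 = 17.942 h local solar time.

17.94 h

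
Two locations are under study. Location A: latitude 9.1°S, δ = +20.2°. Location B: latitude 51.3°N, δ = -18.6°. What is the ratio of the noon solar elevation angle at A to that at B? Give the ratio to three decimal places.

A: 90° − |-9.1 − (20.2)| = 60.70°.
B: 90° − |51.3 − (-18.6)| = 20.10°.
Ratio A/B = 60.7000 / 20.1000 = 3.0199.

3.020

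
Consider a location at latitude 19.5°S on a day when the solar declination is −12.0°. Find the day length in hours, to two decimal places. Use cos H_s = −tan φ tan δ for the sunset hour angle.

12.58 hours

The sunset hour angle satisfies cos H_s = −tan φ tan δ = -0.0753, giving H_s = 94.32°.
Day length = 2 H_s / 15° h⁻¹ = 188.64° / 15 = 12.576 h.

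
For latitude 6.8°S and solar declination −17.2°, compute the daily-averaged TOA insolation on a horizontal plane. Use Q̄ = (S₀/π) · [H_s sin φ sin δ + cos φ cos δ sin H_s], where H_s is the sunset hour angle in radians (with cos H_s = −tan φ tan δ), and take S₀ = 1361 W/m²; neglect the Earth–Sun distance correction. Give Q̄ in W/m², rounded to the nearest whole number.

−tan φ tan δ = −(-0.1192)(-0.3096) = -0.0369; H_s = arccos(-0.0369) = 92.11°. In radians, H_s = 1.6076.
H_s sin φ sin δ = 1.6076 × -0.1184 × -0.2957 = 0.0563.
cos φ cos δ sin H_s = 0.9930 × 0.9553 × 0.9993 = 0.9479.
Q̄ = (1361/π) × (0.0563 + 0.9479) = 433.22 × 1.0042 = 435.04 W/m².

435 W/m²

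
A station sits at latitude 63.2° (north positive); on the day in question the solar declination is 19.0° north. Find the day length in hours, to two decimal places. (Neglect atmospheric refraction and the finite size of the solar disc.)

−tan φ tan δ = −(1.9797)(0.3443) = -0.6816; H_s = arccos(-0.6816) = 132.97°.
Day length = 2 H_s / 15° h⁻¹ = 265.94° / 15 = 17.729 h.

17.73 hours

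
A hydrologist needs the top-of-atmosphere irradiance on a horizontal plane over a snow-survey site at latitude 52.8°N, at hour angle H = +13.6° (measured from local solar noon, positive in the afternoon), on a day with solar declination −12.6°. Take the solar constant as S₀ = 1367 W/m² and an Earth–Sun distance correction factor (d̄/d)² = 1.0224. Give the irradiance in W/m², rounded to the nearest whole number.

With φ = 52.8°, δ = -12.6°, H = 13.60°: sin φ sin δ = -0.1738, cos φ cos δ cos H = 0.5735, so cos θ_z = 0.3997.
Top-of-atmosphere irradiance = S₀ (d̄/d)² cos θ_z = 1367 × 1.0224 × 0.3997 = 558.63 W/m².

559 W/m²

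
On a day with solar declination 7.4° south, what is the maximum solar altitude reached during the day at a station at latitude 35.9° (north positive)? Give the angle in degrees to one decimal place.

At local solar noon the hour angle is zero, so the elevation is 90° − |φ − δ| = 90° − |35.9° − (-7.4°)| = 90° − 43.3° = 46.7°.

46.7°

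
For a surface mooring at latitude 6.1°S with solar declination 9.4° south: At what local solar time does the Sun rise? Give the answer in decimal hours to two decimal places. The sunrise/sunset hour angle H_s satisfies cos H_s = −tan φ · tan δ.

5.93 h

The sunset hour angle satisfies cos H_s = −tan φ tan δ = -0.0177, giving H_s = 91.01°.
Sunrise is at 12 − H_s/15 = 12 − 6.067 = 5.933 h local solar time.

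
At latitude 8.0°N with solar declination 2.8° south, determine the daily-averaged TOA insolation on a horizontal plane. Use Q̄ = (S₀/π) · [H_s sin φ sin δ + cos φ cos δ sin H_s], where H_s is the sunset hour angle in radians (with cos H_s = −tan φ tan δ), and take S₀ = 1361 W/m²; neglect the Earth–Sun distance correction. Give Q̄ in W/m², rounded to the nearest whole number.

424 W/m²

−tan φ tan δ = −(0.1405)(-0.0489) = 0.0069; H_s = arccos(0.0069) = 89.60°. In radians, H_s = 1.5638.
H_s sin φ sin δ = 1.5638 × 0.1392 × -0.0488 = -0.0106.
cos φ cos δ sin H_s = 0.9903 × 0.9988 × 1.0000 = 0.9891.
Q̄ = (1361/π) × (-0.0106 + 0.9891) = 433.22 × 0.9785 = 423.91 W/m².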